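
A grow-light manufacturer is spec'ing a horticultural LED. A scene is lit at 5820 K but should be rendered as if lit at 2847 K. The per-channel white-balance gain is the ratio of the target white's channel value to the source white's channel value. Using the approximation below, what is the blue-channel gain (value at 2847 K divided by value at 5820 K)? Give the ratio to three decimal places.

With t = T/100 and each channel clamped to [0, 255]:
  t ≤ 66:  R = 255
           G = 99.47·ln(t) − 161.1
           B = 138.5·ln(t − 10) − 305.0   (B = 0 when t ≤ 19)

0.427

At 5820 K (t = 58.2):
  B = 138.5·ln(58.2 − 10) − 305.0 = 138.5·ln 48.2 − 305.0 = 138.5·3.8754 − 305.0 = 231.737.
At 2847 K (t = 28.47):
  B = 138.5·ln(28.47 − 10) − 305.0 = 138.5·ln 18.47 − 305.0 = 138.5·2.9161 − 305.0 = 98.886.
Gain = 98.886 / 231.737 = 0.4267 → 0.427.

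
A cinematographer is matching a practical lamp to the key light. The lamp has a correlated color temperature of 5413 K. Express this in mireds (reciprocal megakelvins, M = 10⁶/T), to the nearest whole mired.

185 mireds

M = 10⁶ / 5413 = 184.740 → 185 mireds.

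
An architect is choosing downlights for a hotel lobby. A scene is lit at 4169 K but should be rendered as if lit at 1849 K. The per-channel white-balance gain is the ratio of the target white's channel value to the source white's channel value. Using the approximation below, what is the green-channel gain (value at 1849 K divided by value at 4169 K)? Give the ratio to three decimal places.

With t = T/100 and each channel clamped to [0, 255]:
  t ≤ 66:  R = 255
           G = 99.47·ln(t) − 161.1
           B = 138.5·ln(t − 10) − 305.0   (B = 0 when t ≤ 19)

0.615

At 4169 K (t = 41.69):
  G = 99.47·ln 41.69 − 161.1 = 99.47·3.7303 − 161.1 = 209.949.
At 1849 K (t = 18.49):
  G = 99.47·ln 18.49 − 161.1 = 99.47·2.9172 − 161.1 = 129.077.
Gain = 129.077 / 209.949 = 0.6148 → 0.615.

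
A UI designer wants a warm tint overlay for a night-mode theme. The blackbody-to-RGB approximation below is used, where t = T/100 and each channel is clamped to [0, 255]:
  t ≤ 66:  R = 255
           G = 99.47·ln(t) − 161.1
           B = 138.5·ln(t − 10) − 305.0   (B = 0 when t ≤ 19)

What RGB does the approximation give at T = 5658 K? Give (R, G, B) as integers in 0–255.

t = 5658/100 = 56.58; the t ≤ 66 branch applies.
R = 255 by definition for t ≤ 66.
G = 99.47·ln 56.58 − 161.1 = 99.47·4.0357 − 161.1 = 240.327.
B = 138.5·ln(56.58 − 10) − 305.0 = 138.5·ln 46.58 − 305.0 = 138.5·3.8412 − 305.0 = 227.002.
Rounded: (255, 240, 227).

(255, 240, 227)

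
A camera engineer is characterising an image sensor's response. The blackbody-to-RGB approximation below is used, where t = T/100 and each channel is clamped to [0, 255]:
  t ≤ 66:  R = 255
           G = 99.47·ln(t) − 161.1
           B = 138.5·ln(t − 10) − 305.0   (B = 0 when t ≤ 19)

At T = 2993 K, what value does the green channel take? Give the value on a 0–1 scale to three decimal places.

0.694

t = 2993/100 = 29.93; the t ≤ 66 branch applies.
G = 99.47·ln 29.93 − 161.1 = 99.47·3.3989 − 161.1 = 176.985.
On a 0–1 scale: 176.985/255 = 0.6941 → 0.694.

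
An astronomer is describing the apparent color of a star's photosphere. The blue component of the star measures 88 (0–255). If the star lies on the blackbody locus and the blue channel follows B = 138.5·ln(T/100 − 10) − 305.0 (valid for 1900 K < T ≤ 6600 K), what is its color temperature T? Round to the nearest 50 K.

2700 K

ln(t − 10) = (88 + 305.0) / 138.5 = 2.8375.
t − 10 = e^2.8375 = 17.074, so t = 27.074.
T = 100·t = 2707 K → 2700 K to the nearest 50 K.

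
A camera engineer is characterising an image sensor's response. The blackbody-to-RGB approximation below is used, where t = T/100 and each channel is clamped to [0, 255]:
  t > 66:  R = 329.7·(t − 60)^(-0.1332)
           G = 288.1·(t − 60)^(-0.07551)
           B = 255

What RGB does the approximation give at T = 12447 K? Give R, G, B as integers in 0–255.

R=189, G=210, B=255

t = 12447/100 = 124.47; the t > 66 branch applies.
R = 329.7·(124.47 − 60)^(-0.1332) = 329.7·64.47^(-0.1332) = 329.7·0.57411 = 189.283.
G = 288.1·(124.47 − 60)^(-0.07551) = 288.1·64.47^(-0.07551) = 288.1·0.73009 = 210.338.
B = 255 by definition for t > 66.
Rounded: (189, 210, 255).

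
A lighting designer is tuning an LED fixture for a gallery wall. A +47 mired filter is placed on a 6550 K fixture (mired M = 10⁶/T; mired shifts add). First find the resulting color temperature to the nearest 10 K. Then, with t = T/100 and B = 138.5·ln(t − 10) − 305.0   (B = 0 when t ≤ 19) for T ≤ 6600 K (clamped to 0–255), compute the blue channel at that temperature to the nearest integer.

206

M_in = 10⁶/6550 = 152.67; M_out = 152.67 + (+47) = 199.67.
T_out = 10⁶/199.67 = 5008.2 K → 5010 K; t = 50.1.
B = 138.5·ln(50.1 − 10) − 305.0 = 138.5·ln 40.1 − 305.0 = 138.5·3.6914 − 305.0 = 206.256.
Rounded: 206.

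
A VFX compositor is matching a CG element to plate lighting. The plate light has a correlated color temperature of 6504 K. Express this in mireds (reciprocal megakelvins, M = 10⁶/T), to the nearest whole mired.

154 mireds

M = 10⁶ / 6504 = 153.752 → 154 mireds.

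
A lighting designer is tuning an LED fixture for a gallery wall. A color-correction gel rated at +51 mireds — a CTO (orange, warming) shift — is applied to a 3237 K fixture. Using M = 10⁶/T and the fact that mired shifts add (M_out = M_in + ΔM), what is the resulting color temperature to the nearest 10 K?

2780 K

M_in = 10⁶/3237 = 308.93 mireds.
M_out = 308.93 + (+51) = 359.93 mireds.
T_out = 10⁶/359.93 = 2778.3 K → 2780 K.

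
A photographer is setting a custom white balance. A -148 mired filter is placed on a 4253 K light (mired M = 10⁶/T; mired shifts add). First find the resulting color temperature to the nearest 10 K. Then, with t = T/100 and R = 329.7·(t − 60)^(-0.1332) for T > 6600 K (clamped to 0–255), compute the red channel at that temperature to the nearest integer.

193

M_in = 10⁶/4253 = 235.13; M_out = 235.13 + (-148) = 87.13.
T_out = 10⁶/87.13 = 11477.3 K → 11480 K; t = 114.8.
R = 329.7·(114.8 − 60)^(-0.1332) = 329.7·54.8^(-0.1332) = 329.7·0.58667 = 193.425.
Rounded: 193.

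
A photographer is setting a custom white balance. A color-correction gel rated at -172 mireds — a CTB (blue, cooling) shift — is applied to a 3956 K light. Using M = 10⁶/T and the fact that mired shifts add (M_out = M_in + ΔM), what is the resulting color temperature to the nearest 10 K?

M_in = 10⁶/3956 = 252.78 mireds.
M_out = 252.78 + (-172) = 80.78 mireds.
T_out = 10⁶/80.78 = 12379.2 K → 12380 K.

12380 K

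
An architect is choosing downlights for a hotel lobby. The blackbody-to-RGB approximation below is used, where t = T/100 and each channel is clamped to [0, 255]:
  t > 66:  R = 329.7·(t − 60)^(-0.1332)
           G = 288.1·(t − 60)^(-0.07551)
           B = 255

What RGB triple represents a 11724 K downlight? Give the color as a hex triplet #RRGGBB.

t = 11724/100 = 117.24; the t > 66 branch applies.
R = 329.7·(117.24 − 60)^(-0.1332) = 329.7·57.24^(-0.1332) = 329.7·0.58328 = 192.306.
G = 288.1·(117.24 − 60)^(-0.07551) = 288.1·57.24^(-0.07551) = 288.1·0.73668 = 212.236.
B = 255 by definition for t > 66.
Rounded: (192, 212, 255).
In hex: #C0D4FF.

#C0D4FF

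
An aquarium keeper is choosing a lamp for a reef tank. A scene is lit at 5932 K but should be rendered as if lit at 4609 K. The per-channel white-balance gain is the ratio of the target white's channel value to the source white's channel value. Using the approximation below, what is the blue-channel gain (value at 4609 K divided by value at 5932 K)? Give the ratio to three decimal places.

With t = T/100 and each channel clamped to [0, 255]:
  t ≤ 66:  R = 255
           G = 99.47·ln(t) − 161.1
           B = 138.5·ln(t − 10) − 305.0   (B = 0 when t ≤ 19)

0.816

At 5932 K (t = 59.32):
  B = 138.5·ln(59.32 − 10) − 305.0 = 138.5·ln 49.32 − 305.0 = 138.5·3.8983 − 305.0 = 234.919.
At 4609 K (t = 46.09):
  B = 138.5·ln(46.09 − 10) − 305.0 = 138.5·ln 36.09 − 305.0 = 138.5·3.5860 − 305.0 = 191.663.
Gain = 191.663 / 234.919 = 0.8159 → 0.816.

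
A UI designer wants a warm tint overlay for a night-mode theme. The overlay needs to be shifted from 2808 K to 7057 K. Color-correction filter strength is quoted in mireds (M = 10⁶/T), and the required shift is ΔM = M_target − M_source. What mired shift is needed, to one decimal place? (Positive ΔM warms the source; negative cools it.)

M_source = 10⁶/2808 = 356.125; M_target = 10⁶/7057 = 141.703.
ΔM = 141.703 − 356.125 = -214.422 → -214.4 mireds, a cooling shift.

-214.4 mireds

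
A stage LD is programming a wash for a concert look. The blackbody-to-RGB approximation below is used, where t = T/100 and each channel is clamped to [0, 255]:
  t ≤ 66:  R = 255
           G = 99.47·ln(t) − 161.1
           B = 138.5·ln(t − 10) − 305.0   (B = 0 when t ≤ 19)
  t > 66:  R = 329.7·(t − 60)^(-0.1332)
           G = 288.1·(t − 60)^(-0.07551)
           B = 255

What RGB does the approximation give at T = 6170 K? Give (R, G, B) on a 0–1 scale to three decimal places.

(1.000, 0.976, 0.947)

t = 6170/100 = 61.7; the t ≤ 66 branch applies.
R = 255 by definition for t ≤ 66.
G = 99.47·ln 61.7 − 161.1 = 99.47·4.1223 − 161.1 = 248.944.
B = 138.5·ln(61.7 − 10) − 305.0 = 138.5·ln 51.7 − 305.0 = 138.5·3.9455 − 305.0 = 241.446.
Dividing each by 255: (1.0000, 0.9762, 0.9468) → (1.000, 0.976, 0.947).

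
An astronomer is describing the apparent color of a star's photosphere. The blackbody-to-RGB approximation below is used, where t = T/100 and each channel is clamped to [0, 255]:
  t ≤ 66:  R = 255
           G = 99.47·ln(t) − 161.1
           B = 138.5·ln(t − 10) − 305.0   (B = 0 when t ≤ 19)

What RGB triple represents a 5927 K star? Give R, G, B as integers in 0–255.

R=255, G=245, B=235

t = 5927/100 = 59.27; the t ≤ 66 branch applies.
R = 255 by definition for t ≤ 66.
G = 99.47·ln 59.27 − 161.1 = 99.47·4.0821 − 161.1 = 244.947.
B = 138.5·ln(59.27 − 10) − 305.0 = 138.5·ln 49.27 − 305.0 = 138.5·3.8973 − 305.0 = 234.778.
Rounded: (255, 245, 235).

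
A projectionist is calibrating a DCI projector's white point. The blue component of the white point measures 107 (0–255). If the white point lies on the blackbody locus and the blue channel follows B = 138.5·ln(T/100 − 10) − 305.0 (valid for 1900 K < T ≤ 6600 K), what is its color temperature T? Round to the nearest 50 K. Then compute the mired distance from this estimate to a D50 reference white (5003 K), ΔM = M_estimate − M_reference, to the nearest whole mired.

ln(t − 10) = (107 + 305.0) / 138.5 = 2.9747.
t − 10 = e^2.9747 = 19.584, so t = 29.584.
T = 100·t = 2958 K → 2950 K to the nearest 50 K.
M_estimate = 10⁶/2950 = 338.98; M_reference = 10⁶/5003 = 199.88.
ΔM = 338.98 − 199.88 = 139.10 → +139 mireds.

+139 mireds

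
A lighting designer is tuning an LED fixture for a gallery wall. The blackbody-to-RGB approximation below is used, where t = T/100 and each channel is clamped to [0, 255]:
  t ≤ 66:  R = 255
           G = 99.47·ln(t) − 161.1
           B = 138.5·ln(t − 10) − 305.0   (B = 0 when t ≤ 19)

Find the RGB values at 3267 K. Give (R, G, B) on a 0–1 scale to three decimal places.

(1.000, 0.728, 0.499)

t = 3267/100 = 32.67; the t ≤ 66 branch applies.
R = 255 by definition for t ≤ 66.
G = 99.47·ln 32.67 − 161.1 = 99.47·3.4865 − 161.1 = 185.698.
B = 138.5·ln(32.67 − 10) − 305.0 = 138.5·ln 22.67 − 305.0 = 138.5·3.1210 − 305.0 = 127.264.
Dividing each by 255: (1.0000, 0.7282, 0.4991) → (1.000, 0.728, 0.499).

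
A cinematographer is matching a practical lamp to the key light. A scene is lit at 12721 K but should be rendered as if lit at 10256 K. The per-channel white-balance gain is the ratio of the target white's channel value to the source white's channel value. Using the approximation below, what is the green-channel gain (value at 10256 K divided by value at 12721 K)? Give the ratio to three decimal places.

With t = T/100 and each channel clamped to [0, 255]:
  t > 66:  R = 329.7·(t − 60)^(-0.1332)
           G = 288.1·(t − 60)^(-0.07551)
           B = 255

1.035

At 12721 K (t = 127.21):
  G = 288.1·(127.21 − 60)^(-0.07551) = 288.1·67.21^(-0.07551) = 288.1·0.72780 = 209.678.
At 10256 K (t = 102.56):
  G = 288.1·(102.56 − 60)^(-0.07551) = 288.1·42.56^(-0.07551) = 288.1·0.75335 = 217.039.
Gain = 217.039 / 209.678 = 1.0351 → 1.035.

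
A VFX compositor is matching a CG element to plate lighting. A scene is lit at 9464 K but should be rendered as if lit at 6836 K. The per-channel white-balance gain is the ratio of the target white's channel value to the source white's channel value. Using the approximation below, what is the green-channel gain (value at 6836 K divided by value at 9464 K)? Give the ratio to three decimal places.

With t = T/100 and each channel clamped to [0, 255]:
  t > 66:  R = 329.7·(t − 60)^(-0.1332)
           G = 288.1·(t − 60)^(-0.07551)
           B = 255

1.113

At 9464 K (t = 94.64):
  G = 288.1·(94.64 − 60)^(-0.07551) = 288.1·34.64^(-0.07551) = 288.1·0.76515 = 220.440.
At 6836 K (t = 68.36):
  G = 288.1·(68.36 − 60)^(-0.07551) = 288.1·8.36^(-0.07551) = 288.1·0.85185 = 245.419.
Gain = 245.419 / 220.440 = 1.1133 → 1.113.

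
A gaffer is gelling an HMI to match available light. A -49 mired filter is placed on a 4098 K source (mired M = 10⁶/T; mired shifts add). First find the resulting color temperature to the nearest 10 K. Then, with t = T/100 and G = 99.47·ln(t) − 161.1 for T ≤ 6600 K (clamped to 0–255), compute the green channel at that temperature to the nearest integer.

231

M_in = 10⁶/4098 = 244.02; M_out = 244.02 + (-49) = 195.02.
T_out = 10⁶/195.02 = 5127.6 K → 5130 K; t = 51.3.
G = 99.47·ln 51.3 − 161.1 = 99.47·3.9377 − 161.1 = 230.582.
Rounded: 231.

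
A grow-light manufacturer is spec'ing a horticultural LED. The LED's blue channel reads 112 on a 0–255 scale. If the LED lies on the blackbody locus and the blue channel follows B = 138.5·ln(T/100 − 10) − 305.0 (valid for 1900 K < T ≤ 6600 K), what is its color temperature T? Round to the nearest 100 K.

3000 K

ln(t − 10) = (112 + 305.0) / 138.5 = 3.0108.
t − 10 = e^3.0108 = 20.304, so t = 30.304.
T = 100·t = 3030 K → 3000 K to the nearest 100 K.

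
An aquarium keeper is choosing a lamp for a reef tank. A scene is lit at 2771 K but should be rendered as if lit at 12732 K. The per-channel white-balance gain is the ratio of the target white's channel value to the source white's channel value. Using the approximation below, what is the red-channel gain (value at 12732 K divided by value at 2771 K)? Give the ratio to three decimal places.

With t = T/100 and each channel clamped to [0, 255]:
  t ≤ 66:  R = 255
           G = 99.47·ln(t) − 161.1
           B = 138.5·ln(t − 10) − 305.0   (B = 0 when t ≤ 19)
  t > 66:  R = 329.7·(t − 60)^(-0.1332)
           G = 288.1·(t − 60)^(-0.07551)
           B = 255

0.738

At 2771 K (t = 27.71):
  R = 255 by definition for t ≤ 66.
At 12732 K (t = 127.32):
  R = 329.7·(127.32 − 60)^(-0.1332) = 329.7·67.32^(-0.1332) = 329.7·0.57081 = 188.196.
Gain = 188.196 / 255.000 = 0.7380 → 0.738.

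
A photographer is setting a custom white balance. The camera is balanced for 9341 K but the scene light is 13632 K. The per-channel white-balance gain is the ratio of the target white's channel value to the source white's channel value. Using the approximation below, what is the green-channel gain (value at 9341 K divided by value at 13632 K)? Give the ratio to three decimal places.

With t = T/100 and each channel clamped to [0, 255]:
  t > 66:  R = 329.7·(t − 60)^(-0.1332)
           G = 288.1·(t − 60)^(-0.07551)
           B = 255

1.064

At 13632 K (t = 136.32):
  G = 288.1·(136.32 − 60)^(-0.07551) = 288.1·76.32^(-0.07551) = 288.1·0.72085 = 207.675.
At 9341 K (t = 93.41):
  G = 288.1·(93.41 − 60)^(-0.07551) = 288.1·33.41^(-0.07551) = 288.1·0.76724 = 221.042.
Gain = 221.042 / 207.675 = 1.0644 → 1.064.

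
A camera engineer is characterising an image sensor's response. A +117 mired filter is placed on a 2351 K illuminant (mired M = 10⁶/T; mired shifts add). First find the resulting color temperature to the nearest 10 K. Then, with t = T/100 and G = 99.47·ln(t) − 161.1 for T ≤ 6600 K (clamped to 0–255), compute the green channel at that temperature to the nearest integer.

129

M_in = 10⁶/2351 = 425.35; M_out = 425.35 + (+117) = 542.35.
T_out = 10⁶/542.35 = 1843.8 K → 1840 K; t = 18.4.
G = 99.47·ln 18.4 − 161.1 = 99.47·2.9124 − 161.1 = 128.592.
Rounded: 129.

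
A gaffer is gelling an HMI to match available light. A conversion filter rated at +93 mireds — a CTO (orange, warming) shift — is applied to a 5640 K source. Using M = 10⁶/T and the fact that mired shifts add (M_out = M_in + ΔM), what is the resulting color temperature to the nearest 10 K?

3700 K

M_in = 10⁶/5640 = 177.30 mireds.
M_out = 177.30 + (+93) = 270.30 mireds.
T_out = 10⁶/270.30 = 3699.5 K → 3700 K.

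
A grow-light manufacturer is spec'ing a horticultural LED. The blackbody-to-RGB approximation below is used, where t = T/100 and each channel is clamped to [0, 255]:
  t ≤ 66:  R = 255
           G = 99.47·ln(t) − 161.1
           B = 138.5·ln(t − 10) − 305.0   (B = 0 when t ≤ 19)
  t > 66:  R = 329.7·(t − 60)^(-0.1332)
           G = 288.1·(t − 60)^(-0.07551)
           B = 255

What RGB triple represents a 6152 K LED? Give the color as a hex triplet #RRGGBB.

t = 6152/100 = 61.52; the t ≤ 66 branch applies.
R = 255 by definition for t ≤ 66.
G = 99.47·ln 61.52 − 161.1 = 99.47·4.1194 − 161.1 = 248.653.
B = 138.5·ln(61.52 − 10) − 305.0 = 138.5·ln 51.52 − 305.0 = 138.5·3.9420 − 305.0 = 240.963.
Rounded: (255, 249, 241).
In hex: #FFF9F1.

#FFF9F1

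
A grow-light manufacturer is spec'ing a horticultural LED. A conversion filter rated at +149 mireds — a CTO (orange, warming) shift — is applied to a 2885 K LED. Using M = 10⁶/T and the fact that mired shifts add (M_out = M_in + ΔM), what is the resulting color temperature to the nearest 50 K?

M_in = 10⁶/2885 = 346.62 mireds.
M_out = 346.62 + (+149) = 495.62 mireds.
T_out = 10⁶/495.62 = 2017.7 K → 2000 K.

2000 K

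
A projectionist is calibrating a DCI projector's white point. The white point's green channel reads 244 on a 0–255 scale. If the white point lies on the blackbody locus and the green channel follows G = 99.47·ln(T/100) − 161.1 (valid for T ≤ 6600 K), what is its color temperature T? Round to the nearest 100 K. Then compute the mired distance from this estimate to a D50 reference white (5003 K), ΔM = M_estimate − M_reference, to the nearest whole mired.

-30 mireds

ln t = (244 + 161.1) / 99.47 = 4.0726.
t = e^4.0726 = 58.709.
T = 100·t = 5871 K → 5900 K to the nearest 100 K.
M_estimate = 10⁶/5900 = 169.49; M_reference = 10⁶/5003 = 199.88.
ΔM = 169.49 − 199.88 = -30.39 → -30 mireds.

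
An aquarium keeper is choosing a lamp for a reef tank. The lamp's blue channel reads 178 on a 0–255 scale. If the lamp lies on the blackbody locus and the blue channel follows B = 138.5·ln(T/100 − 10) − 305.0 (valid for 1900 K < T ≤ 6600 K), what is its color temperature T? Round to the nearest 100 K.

ln(t − 10) = (178 + 305.0) / 138.5 = 3.4874.
t − 10 = e^3.4874 = 32.700, so t = 42.700.
T = 100·t = 4270 K → 4300 K to the nearest 100 K.

4300 K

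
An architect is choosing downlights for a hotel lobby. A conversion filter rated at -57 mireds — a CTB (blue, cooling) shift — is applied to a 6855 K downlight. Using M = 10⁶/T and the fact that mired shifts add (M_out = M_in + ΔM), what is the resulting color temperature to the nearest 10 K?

11250 K

M_in = 10⁶/6855 = 145.88 mireds.
M_out = 145.88 + (-57) = 88.88 mireds.
T_out = 10⁶/88.88 = 11251.3 K → 11250 K.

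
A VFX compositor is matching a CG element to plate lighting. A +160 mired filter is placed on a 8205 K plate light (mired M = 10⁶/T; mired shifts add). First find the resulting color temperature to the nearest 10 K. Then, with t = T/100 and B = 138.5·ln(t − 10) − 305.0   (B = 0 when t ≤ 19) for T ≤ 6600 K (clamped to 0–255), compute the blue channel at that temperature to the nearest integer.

144

M_in = 10⁶/8205 = 121.88; M_out = 121.88 + (+160) = 281.88.
T_out = 10⁶/281.88 = 3547.6 K → 3550 K; t = 35.5.
B = 138.5·ln(35.5 − 10) − 305.0 = 138.5·ln 25.5 − 305.0 = 138.5·3.2387 − 305.0 = 143.557.
Rounded: 144.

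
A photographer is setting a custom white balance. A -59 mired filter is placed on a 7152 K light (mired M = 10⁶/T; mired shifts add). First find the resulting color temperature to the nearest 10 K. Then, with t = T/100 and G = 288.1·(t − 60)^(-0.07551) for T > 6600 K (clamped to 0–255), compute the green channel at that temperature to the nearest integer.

M_in = 10⁶/7152 = 139.82; M_out = 139.82 + (-59) = 80.82.
T_out = 10⁶/80.82 = 12373.0 K → 12370 K; t = 123.7.
G = 288.1·(123.7 − 60)^(-0.07551) = 288.1·63.7^(-0.07551) = 288.1·0.73075 = 210.529.
Rounded: 211.

211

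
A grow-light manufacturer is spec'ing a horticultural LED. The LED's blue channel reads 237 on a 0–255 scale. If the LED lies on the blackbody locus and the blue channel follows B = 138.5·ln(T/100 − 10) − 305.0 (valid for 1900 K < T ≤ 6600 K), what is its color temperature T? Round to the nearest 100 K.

6000 K

ln(t − 10) = (237 + 305.0) / 138.5 = 3.9134.
t − 10 = e^3.9134 = 50.067, so t = 60.067.
T = 100·t = 6007 K → 6000 K to the nearest 100 K.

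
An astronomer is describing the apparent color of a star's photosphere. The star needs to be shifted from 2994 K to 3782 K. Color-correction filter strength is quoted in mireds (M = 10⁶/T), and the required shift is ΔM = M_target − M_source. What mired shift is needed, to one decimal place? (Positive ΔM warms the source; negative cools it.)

M_source = 10⁶/2994 = 334.001; M_target = 10⁶/3782 = 264.410.
ΔM = 264.410 − 334.001 = -69.591 → -69.6 mireds, a cooling shift.

-69.6 mireds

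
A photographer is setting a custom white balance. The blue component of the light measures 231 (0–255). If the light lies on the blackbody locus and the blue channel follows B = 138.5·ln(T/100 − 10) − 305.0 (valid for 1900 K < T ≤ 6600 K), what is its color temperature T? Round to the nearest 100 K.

ln(t − 10) = (231 + 305.0) / 138.5 = 3.8700.
t − 10 = e^3.8700 = 47.944, so t = 57.944.
T = 100·t = 5794 K → 5800 K to the nearest 100 K.

5800 K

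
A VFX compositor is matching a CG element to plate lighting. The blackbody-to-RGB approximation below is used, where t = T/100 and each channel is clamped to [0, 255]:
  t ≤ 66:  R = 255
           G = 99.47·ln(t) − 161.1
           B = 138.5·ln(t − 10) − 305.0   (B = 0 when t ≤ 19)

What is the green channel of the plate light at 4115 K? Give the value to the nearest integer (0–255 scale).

t = 4115/100 = 41.15; the t ≤ 66 branch applies.
G = 99.47·ln 41.15 − 161.1 = 99.47·3.7172 − 161.1 = 208.652.
Rounded: 209.

209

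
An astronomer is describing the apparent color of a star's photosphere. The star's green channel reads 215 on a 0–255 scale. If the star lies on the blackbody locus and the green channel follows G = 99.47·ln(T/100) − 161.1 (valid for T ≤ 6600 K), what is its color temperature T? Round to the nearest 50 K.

4400 K

ln t = (215 + 161.1) / 99.47 = 3.7810.
t = e^3.7810 = 43.862.
T = 100·t = 4386 K → 4400 K to the nearest 50 K.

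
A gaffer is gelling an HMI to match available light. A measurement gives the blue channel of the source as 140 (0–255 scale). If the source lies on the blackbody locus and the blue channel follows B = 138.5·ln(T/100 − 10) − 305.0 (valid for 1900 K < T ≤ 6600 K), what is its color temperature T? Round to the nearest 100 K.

3500 K

ln(t − 10) = (140 + 305.0) / 138.5 = 3.2130.
t − 10 = e^3.2130 = 24.853, so t = 34.853.
T = 100·t = 3485 K → 3500 K to the nearest 100 K.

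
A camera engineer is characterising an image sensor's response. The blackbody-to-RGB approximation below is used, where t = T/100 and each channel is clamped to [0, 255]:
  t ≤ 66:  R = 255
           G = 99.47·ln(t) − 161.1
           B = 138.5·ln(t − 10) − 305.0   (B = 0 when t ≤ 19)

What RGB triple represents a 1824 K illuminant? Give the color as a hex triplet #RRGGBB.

t = 1824/100 = 18.24; the t ≤ 66 branch applies.
R = 255 by definition for t ≤ 66.
G = 99.47·ln 18.24 − 161.1 = 99.47·2.9036 − 161.1 = 127.723.
t = 18.24 ≤ 19, so B = 0.
Rounded: (255, 128, 0).
In hex: #FF8000.

#FF8000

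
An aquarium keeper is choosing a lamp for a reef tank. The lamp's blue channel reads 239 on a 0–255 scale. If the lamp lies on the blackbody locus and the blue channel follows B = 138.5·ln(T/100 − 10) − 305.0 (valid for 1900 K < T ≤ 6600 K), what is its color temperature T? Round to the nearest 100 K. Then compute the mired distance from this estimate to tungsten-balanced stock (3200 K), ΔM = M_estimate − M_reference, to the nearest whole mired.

ln(t − 10) = (239 + 305.0) / 138.5 = 3.9278.
t − 10 = e^3.9278 = 50.795, so t = 60.795.
T = 100·t = 6079 K → 6100 K to the nearest 100 K.
M_estimate = 10⁶/6100 = 163.93; M_reference = 10⁶/3200 = 312.50.
ΔM = 163.93 − 312.50 = -148.57 → -149 mireds.

-149 mireds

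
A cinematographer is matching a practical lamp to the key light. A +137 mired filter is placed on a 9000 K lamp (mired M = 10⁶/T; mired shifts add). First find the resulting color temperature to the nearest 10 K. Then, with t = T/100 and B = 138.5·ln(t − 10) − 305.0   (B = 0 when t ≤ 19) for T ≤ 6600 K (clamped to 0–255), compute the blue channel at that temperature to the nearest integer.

M_in = 10⁶/9000 = 111.11; M_out = 111.11 + (+137) = 248.11.
T_out = 10⁶/248.11 = 4030.5 K → 4030 K; t = 40.3.
B = 138.5·ln(40.3 − 10) − 305.0 = 138.5·ln 30.3 − 305.0 = 138.5·3.4111 − 305.0 = 167.444.
Rounded: 167.

167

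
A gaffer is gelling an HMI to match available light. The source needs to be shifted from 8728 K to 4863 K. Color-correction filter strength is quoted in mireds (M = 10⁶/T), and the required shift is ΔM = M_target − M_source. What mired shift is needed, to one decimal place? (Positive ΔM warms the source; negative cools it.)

M_source = 10⁶/8728 = 114.574; M_target = 10⁶/4863 = 205.634.
ΔM = 205.634 − 114.574 = 91.061 → +91.1 mireds, a warming shift.

+91.1 mireds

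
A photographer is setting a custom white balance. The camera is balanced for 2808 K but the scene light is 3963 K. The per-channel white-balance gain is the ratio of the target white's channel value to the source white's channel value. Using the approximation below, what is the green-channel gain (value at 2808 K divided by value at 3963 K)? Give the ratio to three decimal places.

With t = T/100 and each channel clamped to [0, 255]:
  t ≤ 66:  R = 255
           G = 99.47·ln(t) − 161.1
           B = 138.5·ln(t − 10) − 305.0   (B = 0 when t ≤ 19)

At 3963 K (t = 39.63):
  G = 99.47·ln 39.63 − 161.1 = 99.47·3.6796 − 161.1 = 204.908.
At 2808 K (t = 28.08):
  G = 99.47·ln 28.08 − 161.1 = 99.47·3.3351 − 161.1 = 170.638.
Gain = 170.638 / 204.908 = 0.8328 → 0.833.

0.833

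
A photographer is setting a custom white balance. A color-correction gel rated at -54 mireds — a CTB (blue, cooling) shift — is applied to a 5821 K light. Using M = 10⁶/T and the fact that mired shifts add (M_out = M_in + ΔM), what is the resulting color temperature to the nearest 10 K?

M_in = 10⁶/5821 = 171.79 mireds.
M_out = 171.79 + (-54) = 117.79 mireds.
T_out = 10⁶/117.79 = 8489.6 K → 8490 K.

8490 K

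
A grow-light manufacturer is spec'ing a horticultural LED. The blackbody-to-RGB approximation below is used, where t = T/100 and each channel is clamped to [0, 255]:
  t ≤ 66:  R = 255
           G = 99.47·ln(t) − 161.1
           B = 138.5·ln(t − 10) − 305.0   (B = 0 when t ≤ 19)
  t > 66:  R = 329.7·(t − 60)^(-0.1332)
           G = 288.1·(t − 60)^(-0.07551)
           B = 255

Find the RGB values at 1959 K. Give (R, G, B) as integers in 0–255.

t = 1959/100 = 19.59; the t ≤ 66 branch applies.
R = 255 by definition for t ≤ 66.
G = 99.47·ln 19.59 − 161.1 = 99.47·2.9750 − 161.1 = 134.825.
B = 138.5·ln(19.59 − 10) − 305.0 = 138.5·ln 9.59 − 305.0 = 138.5·2.2607 − 305.0 = 8.110.
Rounded: (255, 135, 8).

(255, 135, 8)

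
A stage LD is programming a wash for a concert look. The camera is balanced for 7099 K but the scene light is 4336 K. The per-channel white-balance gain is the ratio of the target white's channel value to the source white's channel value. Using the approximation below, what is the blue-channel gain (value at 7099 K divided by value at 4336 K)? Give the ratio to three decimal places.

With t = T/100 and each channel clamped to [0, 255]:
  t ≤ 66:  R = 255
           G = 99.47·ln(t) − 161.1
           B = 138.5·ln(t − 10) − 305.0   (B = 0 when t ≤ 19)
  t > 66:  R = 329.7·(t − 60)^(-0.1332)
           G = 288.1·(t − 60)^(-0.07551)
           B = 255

At 4336 K (t = 43.36):
  B = 138.5·ln(43.36 − 10) − 305.0 = 138.5·ln 33.36 − 305.0 = 138.5·3.5074 − 305.0 = 180.769.
At 7099 K (t = 70.99):
  B = 255 by definition for t > 66.
Gain = 255.000 / 180.769 = 1.4106 → 1.411.

1.411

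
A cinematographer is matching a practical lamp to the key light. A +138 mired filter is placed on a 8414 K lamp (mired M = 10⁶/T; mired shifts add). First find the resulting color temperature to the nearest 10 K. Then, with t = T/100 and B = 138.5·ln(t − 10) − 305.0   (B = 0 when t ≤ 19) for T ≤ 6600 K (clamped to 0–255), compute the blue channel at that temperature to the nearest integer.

M_in = 10⁶/8414 = 118.85; M_out = 118.85 + (+138) = 256.85.
T_out = 10⁶/256.85 = 3893.3 K → 3890 K; t = 38.9.
B = 138.5·ln(38.9 − 10) − 305.0 = 138.5·ln 28.9 − 305.0 = 138.5·3.3638 − 305.0 = 160.892.
Rounded: 161.

161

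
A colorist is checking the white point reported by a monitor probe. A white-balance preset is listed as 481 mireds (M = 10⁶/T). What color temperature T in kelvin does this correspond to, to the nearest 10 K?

2080 K

T = 10⁶ / 481 = 2079.00 K → 2080 K.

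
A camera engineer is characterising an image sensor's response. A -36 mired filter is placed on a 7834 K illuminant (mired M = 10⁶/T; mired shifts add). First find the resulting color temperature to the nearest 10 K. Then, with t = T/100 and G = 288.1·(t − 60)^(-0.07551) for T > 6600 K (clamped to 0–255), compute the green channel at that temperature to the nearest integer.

215

M_in = 10⁶/7834 = 127.65; M_out = 127.65 + (-36) = 91.65.
T_out = 10⁶/91.65 = 10911.2 K → 10910 K; t = 109.1.
G = 288.1·(109.1 − 60)^(-0.07551) = 288.1·49.1^(-0.07551) = 288.1·0.74526 = 214.709.
Rounded: 215.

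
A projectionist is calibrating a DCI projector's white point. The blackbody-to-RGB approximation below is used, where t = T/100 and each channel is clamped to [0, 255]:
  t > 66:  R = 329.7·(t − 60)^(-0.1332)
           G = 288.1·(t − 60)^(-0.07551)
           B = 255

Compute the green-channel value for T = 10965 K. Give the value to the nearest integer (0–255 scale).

215

t = 10965/100 = 109.65; the t > 66 branch applies.
G = 288.1·(109.65 − 60)^(-0.07551) = 288.1·49.65^(-0.07551) = 288.1·0.74463 = 214.528.
Rounded: 215.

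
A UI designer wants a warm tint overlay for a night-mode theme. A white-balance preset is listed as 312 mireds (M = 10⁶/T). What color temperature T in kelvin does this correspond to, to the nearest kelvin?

T = 10⁶ / 312 = 3205.13 K → 3205 K.

3205 K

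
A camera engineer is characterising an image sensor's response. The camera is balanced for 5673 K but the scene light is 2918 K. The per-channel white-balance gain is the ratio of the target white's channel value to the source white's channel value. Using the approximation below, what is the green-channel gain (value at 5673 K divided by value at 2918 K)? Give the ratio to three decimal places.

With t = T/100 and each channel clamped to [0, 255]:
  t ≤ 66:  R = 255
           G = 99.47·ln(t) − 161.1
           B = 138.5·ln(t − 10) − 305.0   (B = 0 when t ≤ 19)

At 2918 K (t = 29.18):
  G = 99.47·ln 29.18 − 161.1 = 99.47·3.3735 − 161.1 = 174.460.
At 5673 K (t = 56.73):
  G = 99.47·ln 56.73 − 161.1 = 99.47·4.0383 − 161.1 = 240.590.
Gain = 240.590 / 174.460 = 1.3791 → 1.379.

1.379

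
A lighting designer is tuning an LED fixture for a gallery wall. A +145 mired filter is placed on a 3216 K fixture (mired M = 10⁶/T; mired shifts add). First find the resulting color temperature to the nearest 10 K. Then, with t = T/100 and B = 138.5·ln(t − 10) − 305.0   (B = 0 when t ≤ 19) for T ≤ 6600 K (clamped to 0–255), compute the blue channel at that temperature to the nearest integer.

M_in = 10⁶/3216 = 310.95; M_out = 310.95 + (+145) = 455.95.
T_out = 10⁶/455.95 = 2193.2 K → 2190 K; t = 21.9.
B = 138.5·ln(21.9 − 10) − 305.0 = 138.5·ln 11.9 − 305.0 = 138.5·2.4765 − 305.0 = 38.001.
Rounded: 38.

38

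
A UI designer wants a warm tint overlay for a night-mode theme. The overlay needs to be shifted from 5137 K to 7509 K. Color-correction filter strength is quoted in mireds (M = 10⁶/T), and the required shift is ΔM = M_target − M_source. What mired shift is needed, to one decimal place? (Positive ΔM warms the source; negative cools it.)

M_source = 10⁶/5137 = 194.666; M_target = 10⁶/7509 = 133.174.
ΔM = 133.174 − 194.666 = -61.493 → -61.5 mireds, a cooling shift.

-61.5 mireds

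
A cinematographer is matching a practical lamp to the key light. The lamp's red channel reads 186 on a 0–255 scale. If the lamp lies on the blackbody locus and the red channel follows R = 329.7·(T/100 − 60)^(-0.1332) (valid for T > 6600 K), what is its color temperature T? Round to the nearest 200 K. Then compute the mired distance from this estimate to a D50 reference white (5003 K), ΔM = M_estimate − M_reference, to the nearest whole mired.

(t − 60)^(-0.1332) = 186/329.7 = 0.56415.
t − 60 = 0.56415^(1/-0.1332) = 0.56415^(-7.508) = 73.521, so t = 133.521.
T = 100·t = 13352 K → 13400 K to the nearest 200 K.
M_estimate = 10⁶/13400 = 74.63; M_reference = 10⁶/5003 = 199.88.
ΔM = 74.63 − 199.88 = -125.25 → -125 mireds.

-125 mireds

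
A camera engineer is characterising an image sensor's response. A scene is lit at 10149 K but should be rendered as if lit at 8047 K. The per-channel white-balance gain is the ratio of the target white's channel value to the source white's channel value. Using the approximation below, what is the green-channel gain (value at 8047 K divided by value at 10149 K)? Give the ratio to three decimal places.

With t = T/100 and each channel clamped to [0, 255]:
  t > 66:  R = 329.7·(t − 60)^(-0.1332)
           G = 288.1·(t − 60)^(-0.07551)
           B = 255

At 10149 K (t = 101.49):
  G = 288.1·(101.49 − 60)^(-0.07551) = 288.1·41.49^(-0.07551) = 288.1·0.75480 = 217.456.
At 8047 K (t = 80.47):
  G = 288.1·(80.47 − 60)^(-0.07551) = 288.1·20.47^(-0.07551) = 288.1·0.79615 = 229.372.
Gain = 229.372 / 217.456 = 1.0548 → 1.055.

1.055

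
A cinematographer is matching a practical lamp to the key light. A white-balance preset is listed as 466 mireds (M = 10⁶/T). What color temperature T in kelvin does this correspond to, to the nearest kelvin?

2146 K

T = 10⁶ / 466 = 2145.92 K → 2146 K.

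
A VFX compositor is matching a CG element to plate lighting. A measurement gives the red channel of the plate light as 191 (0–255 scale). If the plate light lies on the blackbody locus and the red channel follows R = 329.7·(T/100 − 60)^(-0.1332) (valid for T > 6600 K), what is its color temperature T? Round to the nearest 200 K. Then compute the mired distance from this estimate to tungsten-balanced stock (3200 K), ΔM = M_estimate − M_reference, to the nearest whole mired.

(t − 60)^(-0.1332) = 191/329.7 = 0.57931.
t − 60 = 0.57931^(1/-0.1332) = 0.57931^(-7.508) = 60.245, so t = 120.245.
T = 100·t = 12025 K → 12000 K to the nearest 200 K.
M_estimate = 10⁶/12000 = 83.33; M_reference = 10⁶/3200 = 312.50.
ΔM = 83.33 − 312.50 = -229.17 → -229 mireds.

-229 mireds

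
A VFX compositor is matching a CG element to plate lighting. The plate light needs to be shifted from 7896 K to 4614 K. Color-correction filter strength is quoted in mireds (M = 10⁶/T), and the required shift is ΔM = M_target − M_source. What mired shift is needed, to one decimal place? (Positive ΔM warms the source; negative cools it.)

+90.1 mireds

M_source = 10⁶/7896 = 126.646; M_target = 10⁶/4614 = 216.732.
ΔM = 216.732 − 126.646 = 90.085 → +90.1 mireds, a warming shift.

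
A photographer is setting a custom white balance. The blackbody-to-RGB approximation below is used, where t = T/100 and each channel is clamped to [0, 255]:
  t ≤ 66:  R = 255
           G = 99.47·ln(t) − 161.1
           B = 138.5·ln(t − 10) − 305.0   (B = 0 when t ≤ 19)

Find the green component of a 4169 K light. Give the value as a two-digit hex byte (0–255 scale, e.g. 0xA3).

0xD2

t = 4169/100 = 41.69; the t ≤ 66 branch applies.
G = 99.47·ln 41.69 − 161.1 = 99.47·3.7303 − 161.1 = 209.949.
Rounded: 210; in hex, 0xD2.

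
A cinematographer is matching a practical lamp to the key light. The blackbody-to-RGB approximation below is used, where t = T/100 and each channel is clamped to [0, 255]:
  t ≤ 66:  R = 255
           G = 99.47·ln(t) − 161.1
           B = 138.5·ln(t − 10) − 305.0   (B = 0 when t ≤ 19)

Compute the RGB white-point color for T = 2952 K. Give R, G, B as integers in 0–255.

t = 2952/100 = 29.52; the t ≤ 66 branch applies.
R = 255 by definition for t ≤ 66.
G = 99.47·ln 29.52 − 161.1 = 99.47·3.3851 − 161.1 = 175.613.
B = 138.5·ln(29.52 − 10) − 305.0 = 138.5·ln 19.52 − 305.0 = 138.5·2.9714 − 305.0 = 106.544.
Rounded: (255, 176, 107).

R=255, G=176, B=107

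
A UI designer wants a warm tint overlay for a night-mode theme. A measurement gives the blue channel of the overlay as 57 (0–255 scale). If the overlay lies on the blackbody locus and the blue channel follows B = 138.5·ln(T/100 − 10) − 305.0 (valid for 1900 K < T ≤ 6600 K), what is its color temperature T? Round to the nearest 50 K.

ln(t − 10) = (57 + 305.0) / 138.5 = 2.6137.
t − 10 = e^2.6137 = 13.650, so t = 23.650.
T = 100·t = 2365 K → 2350 K to the nearest 50 K.

2350 K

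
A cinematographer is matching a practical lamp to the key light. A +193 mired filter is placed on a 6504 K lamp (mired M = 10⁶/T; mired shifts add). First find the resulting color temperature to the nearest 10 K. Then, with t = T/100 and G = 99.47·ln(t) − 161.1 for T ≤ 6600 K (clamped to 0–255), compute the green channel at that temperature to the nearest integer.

M_in = 10⁶/6504 = 153.75; M_out = 153.75 + (+193) = 346.75.
T_out = 10⁶/346.75 = 2883.9 K → 2880 K; t = 28.8.
G = 99.47·ln 28.8 − 161.1 = 99.47·3.3604 − 161.1 = 173.157.
Rounded: 173.

173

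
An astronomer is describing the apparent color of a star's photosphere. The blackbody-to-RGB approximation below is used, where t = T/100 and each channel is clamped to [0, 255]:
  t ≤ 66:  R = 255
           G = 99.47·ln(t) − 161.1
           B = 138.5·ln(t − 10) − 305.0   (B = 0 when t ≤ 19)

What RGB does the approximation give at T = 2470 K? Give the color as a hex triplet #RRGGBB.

t = 2470/100 = 24.7; the t ≤ 66 branch applies.
R = 255 by definition for t ≤ 66.
G = 99.47·ln 24.7 − 161.1 = 99.47·3.2068 − 161.1 = 157.881.
B = 138.5·ln(24.7 − 10) − 305.0 = 138.5·ln 14.7 − 305.0 = 138.5·2.6878 − 305.0 = 67.267.
Rounded: (255, 158, 67).
In hex: #FF9E43.

#FF9E43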